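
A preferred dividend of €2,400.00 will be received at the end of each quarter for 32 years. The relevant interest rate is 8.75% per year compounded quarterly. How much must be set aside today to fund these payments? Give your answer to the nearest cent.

€102,838.09

This is an ordinary annuity: 128 payments of €2,400.00 at the end of each quarter.
Periodic rate r = 0.0875/4 per quarter; n is counted in quarters.
PV = PMT × [(1 − (1+r)^−n)/r] = 2,400 × [1 − (1+r)^−128] / r = €102,838.09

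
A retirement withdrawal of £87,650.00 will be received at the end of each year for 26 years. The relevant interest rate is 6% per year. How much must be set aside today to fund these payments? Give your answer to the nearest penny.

This is an ordinary annuity: 26 payments of £87,650.00 at the end of each year.
Periodic rate r = 0.06 per year.
PV = PMT × [(1 − (1+r)^−n)/r] = 87,650 × [1 − (1+r)^−26] / r = £1,139,727.52

£1,139,727.52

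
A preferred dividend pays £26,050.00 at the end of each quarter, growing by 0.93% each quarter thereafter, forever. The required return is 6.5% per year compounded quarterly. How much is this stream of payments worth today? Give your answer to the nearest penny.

£3,748,201.44

Periodic rate r = 0.065/4 per quarter.
Growing perpetuity (Gordon): PV = PMT₁ / (r − g) = 26,050 / (r − 0.0093) = £3,748,201.44.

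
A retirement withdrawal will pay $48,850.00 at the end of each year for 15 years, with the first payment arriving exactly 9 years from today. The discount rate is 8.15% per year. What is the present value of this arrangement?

Ordinary annuity of 15 payments, first payment at period 9.
Periodic rate r = 0.0815 per year.
The ordinary-annuity PV formula values the stream one period before the first payment (period 8); discount that back 8 periods:
PV₀ = 48,850 × [1 − (1+r)^−15] / r × (1+r)^−8 = $221,376.78

$221,376.78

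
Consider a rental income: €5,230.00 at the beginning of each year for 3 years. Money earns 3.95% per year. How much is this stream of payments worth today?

This is an annuity due: 3 payments of €5,230.00 at the beginning of each year.
Periodic rate r = 0.0395 per year.
PV = PMT × [(1 − (1+r)^−n)/r] × (1+r) = 5,230 × [1 − (1+r)^−3] / r × (1+r) = €15,101.35

€15,101.35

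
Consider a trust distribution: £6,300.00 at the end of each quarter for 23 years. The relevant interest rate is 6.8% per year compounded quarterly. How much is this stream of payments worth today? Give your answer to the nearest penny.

This is an ordinary annuity: 92 payments of £6,300.00 at the end of each quarter.
Periodic rate r = 0.068/4 per quarter; n is counted in quarters.
PV = PMT × [(1 − (1+r)^−n)/r] = 6,300 × [1 − (1+r)^−92] / r = £291,998.84

£291,998.84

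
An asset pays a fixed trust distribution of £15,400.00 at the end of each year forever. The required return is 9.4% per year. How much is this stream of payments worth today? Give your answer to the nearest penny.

£163,829.79

Periodic rate r = 0.094 per year.
Level perpetuity: PV = PMT / r = 15,400 / (0.094) = £163,829.79.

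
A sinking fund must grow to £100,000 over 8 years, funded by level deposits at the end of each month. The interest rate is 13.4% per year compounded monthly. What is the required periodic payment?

Level ordinary annuity; solve FV = PMT × [((1+r)^n − 1)/r] for PMT.
Periodic rate r = 0.134/12 per month; n is counted in months.
With n = 96: PMT = 100,000 / ([((1+r)^n − 1)/r]) = £586.51

£586.51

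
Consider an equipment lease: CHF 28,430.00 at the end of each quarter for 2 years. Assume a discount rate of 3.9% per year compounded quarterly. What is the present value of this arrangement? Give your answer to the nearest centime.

This is an ordinary annuity: 8 payments of CHF 28,430.00 at the end of each quarter.
Periodic rate r = 0.039/4 per quarter; n is counted in quarters.
PV = PMT × [(1 − (1+r)^−n)/r] = 28,430 × [1 − (1+r)^−8] / r = CHF 217,776.89

CHF 217,776.89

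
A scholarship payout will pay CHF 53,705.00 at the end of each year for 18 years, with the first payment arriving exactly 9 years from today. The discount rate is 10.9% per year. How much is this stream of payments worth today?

CHF 181,897.69

Ordinary annuity of 18 payments, first payment at period 9.
Periodic rate r = 0.109 per year.
The ordinary-annuity PV formula values the stream one period before the first payment (period 8); discount that back 8 periods:
PV₀ = 53,705 × [1 − (1+r)^−18] / r × (1+r)^−8 = CHF 181,897.69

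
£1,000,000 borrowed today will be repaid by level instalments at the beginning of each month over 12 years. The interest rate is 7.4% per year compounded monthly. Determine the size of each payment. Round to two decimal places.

£10,433.92

Level annuity due; solve PV = PMT × [(1 − (1+r)^−n)/r] × (1+r) for PMT.
Periodic rate r = 0.074/12 per month; n is counted in months.
With n = 144: PMT = 1,000,000 / ([(1 − (1+r)^−n)/r] × (1+r)) = £10,433.92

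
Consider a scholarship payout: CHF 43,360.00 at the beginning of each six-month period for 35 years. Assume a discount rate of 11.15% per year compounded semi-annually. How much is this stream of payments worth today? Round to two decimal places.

This is an annuity due: 70 payments of CHF 43,360.00 at the beginning of each six-month period.
Periodic rate r = 0.1115/2 per half-year; n is counted in half-years.
PV = PMT × [(1 − (1+r)^−n)/r] × (1+r) = 43,360 × [1 − (1+r)^−70] / r × (1+r) = CHF 802,704.65

CHF 802,704.65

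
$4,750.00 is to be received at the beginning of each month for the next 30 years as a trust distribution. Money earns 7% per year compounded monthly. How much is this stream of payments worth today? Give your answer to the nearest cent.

This is an annuity due: 360 payments of $4,750.00 at the beginning of each month.
Periodic rate r = 0.07/12 per month; n is counted in months.
PV = PMT × [(1 − (1+r)^−n)/r] × (1+r) = 4,750 × [1 − (1+r)^−360] / r × (1+r) = $718,125.72

$718,125.72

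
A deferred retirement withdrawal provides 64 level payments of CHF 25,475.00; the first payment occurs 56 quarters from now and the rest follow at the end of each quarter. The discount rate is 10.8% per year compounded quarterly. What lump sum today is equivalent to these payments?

CHF 178,343.89

Ordinary annuity of 64 payments, first payment at period 56.
Periodic rate r = 0.108/4 per quarter; n is counted in quarters.
The ordinary-annuity PV formula values the stream one period before the first payment (period 55); discount that back 55 periods:
PV₀ = 25,475 × [1 − (1+r)^−64] / r × (1+r)^−55 = CHF 178,343.89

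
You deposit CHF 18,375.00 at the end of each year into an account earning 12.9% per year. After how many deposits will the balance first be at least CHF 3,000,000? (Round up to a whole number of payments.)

Periodic rate r = 0.129 per year.
Ordinary annuity FV: 3,000,000 = 18,375 × [((1+r)^n − 1)/r].
(1+r)^n = 1 + 3,000,000 × r / 18,375, so n = ln(1 + 3,000,000·r/18,375) / ln(1+r) = 25.50.
Round up to a whole number of payments: n = 26.

26 payments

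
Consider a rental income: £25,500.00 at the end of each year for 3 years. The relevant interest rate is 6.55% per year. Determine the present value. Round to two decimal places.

£67,474.09

This is an ordinary annuity: 3 payments of £25,500.00 at the end of each year.
Periodic rate r = 0.0655 per year.
PV = PMT × [(1 − (1+r)^−n)/r] = 25,500 × [1 − (1+r)^−3] / r = £67,474.09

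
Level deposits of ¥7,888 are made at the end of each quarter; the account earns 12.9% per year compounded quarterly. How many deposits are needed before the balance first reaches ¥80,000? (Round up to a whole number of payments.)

9 payments

Periodic rate r = 0.129/4 per quarter; n is counted in quarters.
Ordinary annuity FV: 80,000 = 7,888 × [((1+r)^n − 1)/r].
(1+r)^n = 1 + 80,000 × r / 7,888, so n = ln(1 + 80,000·r/7,888) / ln(1+r) = 8.92.
Round up to a whole number of payments: n = 9.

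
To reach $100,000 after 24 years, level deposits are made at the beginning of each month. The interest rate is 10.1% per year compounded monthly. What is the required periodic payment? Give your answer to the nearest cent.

Level annuity due; solve FV = PMT × [((1+r)^n − 1)/r] × (1+r) for PMT.
Periodic rate r = 0.101/12 per month; n is counted in months.
With n = 288: PMT = 100,000 / ([((1+r)^n − 1)/r] × (1+r)) = $82.01

$82.01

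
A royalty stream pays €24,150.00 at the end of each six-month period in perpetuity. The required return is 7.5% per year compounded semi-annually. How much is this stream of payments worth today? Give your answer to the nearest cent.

€644,000.00

Periodic rate r = 0.075/2 per half-year.
Level perpetuity: PV = PMT / r = 24,150 / (0.075/2) = €644,000.00.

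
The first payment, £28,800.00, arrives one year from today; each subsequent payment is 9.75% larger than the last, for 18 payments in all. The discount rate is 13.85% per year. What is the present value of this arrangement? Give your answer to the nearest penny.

£339,448.30

Periodic rate r = 0.1385 per year.
Growing ordinary annuity: PV = PMT₁ × [1 − ((1+g)/(1+r))^n] / (r − g) = 28,800 × [1 − ((1+0.0975)/(1+r))^18] / (r − 0.0975) = £339,448.30.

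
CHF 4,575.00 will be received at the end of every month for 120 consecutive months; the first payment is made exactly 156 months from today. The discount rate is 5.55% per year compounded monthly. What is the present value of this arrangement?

Ordinary annuity of 120 payments, first payment at period 156.
Periodic rate r = 0.0555/12 per month; n is counted in months.
The ordinary-annuity PV formula values the stream one period before the first payment (period 155); discount that back 155 periods:
PV₀ = 4,575 × [1 − (1+r)^−120] / r × (1+r)^−155 = CHF 205,706.54

CHF 205,706.54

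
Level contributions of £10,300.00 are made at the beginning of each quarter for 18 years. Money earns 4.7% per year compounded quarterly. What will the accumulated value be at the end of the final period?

This is an annuity due: 72 deposits of £10,300.00 at the beginning of each quarter.
Periodic rate r = 0.047/4 per quarter; n is counted in quarters.
FV = PMT × [((1+r)^n − 1)/r] × (1+r) = 10,300 × [(1+r)^72 − 1] / r × (1+r) = £1,169,676.22

£1,169,676.22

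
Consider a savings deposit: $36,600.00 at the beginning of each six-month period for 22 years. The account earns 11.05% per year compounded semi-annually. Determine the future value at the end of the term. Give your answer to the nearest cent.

$6,750,678.11

This is an annuity due: 44 deposits of $36,600.00 at the beginning of each six-month period.
Periodic rate r = 0.1105/2 per half-year; n is counted in half-years.
FV = PMT × [((1+r)^n − 1)/r] × (1+r) = 36,600 × [(1+r)^44 − 1] / r × (1+r) = $6,750,678.11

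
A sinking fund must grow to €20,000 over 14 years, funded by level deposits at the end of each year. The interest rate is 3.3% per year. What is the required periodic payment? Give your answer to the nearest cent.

Level ordinary annuity; solve FV = PMT × [((1+r)^n − 1)/r] for PMT.
Periodic rate r = 0.033 per year.
With n = 14: PMT = 20,000 / ([((1+r)^n − 1)/r]) = €1,146.93

€1,146.93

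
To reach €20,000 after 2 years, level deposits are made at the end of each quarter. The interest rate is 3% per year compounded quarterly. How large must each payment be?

Level ordinary annuity; solve FV = PMT × [((1+r)^n − 1)/r] for PMT.
Periodic rate r = 0.03/4 per quarter; n is counted in quarters.
With n = 8: PMT = 20,000 / ([((1+r)^n − 1)/r]) = €2,435.11

€2,435.11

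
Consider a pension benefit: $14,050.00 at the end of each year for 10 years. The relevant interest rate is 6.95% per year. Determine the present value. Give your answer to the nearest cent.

$98,909.80

This is an ordinary annuity: 10 payments of $14,050.00 at the end of each year.
Periodic rate r = 0.0695 per year.
PV = PMT × [(1 − (1+r)^−n)/r] = 14,050 × [1 − (1+r)^−10] / r = $98,909.80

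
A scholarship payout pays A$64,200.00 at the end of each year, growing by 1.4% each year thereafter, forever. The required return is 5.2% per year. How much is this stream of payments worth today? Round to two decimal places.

A$1,689,473.68

Periodic rate r = 0.052 per year.
Growing perpetuity (Gordon): PV = PMT₁ / (r − g) = 64,200 / (r − 0.014) = A$1,689,473.68.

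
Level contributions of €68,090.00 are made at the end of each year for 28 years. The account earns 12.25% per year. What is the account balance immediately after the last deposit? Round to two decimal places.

€13,574,907.52

This is an ordinary annuity: 28 deposits of €68,090.00 at the end of each year.
Periodic rate r = 0.1225 per year.
FV = PMT × [((1+r)^n − 1)/r] = 68,090 × [(1+r)^28 − 1] / r = €13,574,907.52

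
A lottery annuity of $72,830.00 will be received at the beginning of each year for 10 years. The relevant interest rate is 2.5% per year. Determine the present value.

$653,348.14

This is an annuity due: 10 payments of $72,830.00 at the beginning of each year.
Periodic rate r = 0.025 per year.
PV = PMT × [(1 − (1+r)^−n)/r] × (1+r) = 72,830 × [1 − (1+r)^−10] / r × (1+r) = $653,348.14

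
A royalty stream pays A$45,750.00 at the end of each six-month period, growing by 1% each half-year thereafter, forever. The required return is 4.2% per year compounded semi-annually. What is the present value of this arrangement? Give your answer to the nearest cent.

A$4,159,090.91

Periodic rate r = 0.042/2 per half-year.
Growing perpetuity (Gordon): PV = PMT₁ / (r − g) = 45,750 / (r − 0.01) = A$4,159,090.91.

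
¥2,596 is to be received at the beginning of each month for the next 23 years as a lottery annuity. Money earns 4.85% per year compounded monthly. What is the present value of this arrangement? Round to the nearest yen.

This is an annuity due: 276 payments of ¥2,596 at the beginning of each month.
Periodic rate r = 0.0485/12 per month; n is counted in months.
PV = PMT × [(1 − (1+r)^−n)/r] × (1+r) = 2,596 × [1 − (1+r)^−276] / r × (1+r) = ¥433,061

¥433,061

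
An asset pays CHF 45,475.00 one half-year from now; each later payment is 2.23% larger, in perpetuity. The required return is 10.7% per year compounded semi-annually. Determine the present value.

Periodic rate r = 0.107/2 per half-year.
Growing perpetuity (Gordon): PV = PMT₁ / (r − g) = 45,475 / (r − 0.0223) = CHF 1,457,532.05.

CHF 1,457,532.05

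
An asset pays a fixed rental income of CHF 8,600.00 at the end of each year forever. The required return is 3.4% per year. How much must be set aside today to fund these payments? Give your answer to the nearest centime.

Periodic rate r = 0.034 per year.
Level perpetuity: PV = PMT / r = 8,600 / (0.034) = CHF 252,941.18.

CHF 252,941.18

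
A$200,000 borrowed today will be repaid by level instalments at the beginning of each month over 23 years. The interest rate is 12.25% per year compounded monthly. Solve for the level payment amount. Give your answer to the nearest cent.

A$2,151.44

Level annuity due; solve PV = PMT × [(1 − (1+r)^−n)/r] × (1+r) for PMT.
Periodic rate r = 0.1225/12 per month; n is counted in months.
With n = 276: PMT = 200,000 / ([(1 − (1+r)^−n)/r] × (1+r)) = A$2,151.44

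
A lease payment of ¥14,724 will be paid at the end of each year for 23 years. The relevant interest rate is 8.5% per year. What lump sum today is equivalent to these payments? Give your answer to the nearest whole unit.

¥146,694

This is an ordinary annuity: 23 payments of ¥14,724 at the end of each year.
Periodic rate r = 0.085 per year.
PV = PMT × [(1 − (1+r)^−n)/r] = 14,724 × [1 − (1+r)^−23] / r = ¥146,694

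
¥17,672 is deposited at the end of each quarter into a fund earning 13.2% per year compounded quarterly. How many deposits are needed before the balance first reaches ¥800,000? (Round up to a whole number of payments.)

29 payments

Periodic rate r = 0.132/4 per quarter; n is counted in quarters.
Ordinary annuity FV: 800,000 = 17,672 × [((1+r)^n − 1)/r].
(1+r)^n = 1 + 800,000 × r / 17,672, so n = ln(1 + 800,000·r/17,672) / ln(1+r) = 28.15.
Round up to a whole number of payments: n = 29.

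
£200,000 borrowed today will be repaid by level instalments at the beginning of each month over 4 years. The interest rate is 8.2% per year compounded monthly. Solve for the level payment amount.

Level annuity due; solve PV = PMT × [(1 − (1+r)^−n)/r] × (1+r) for PMT.
Periodic rate r = 0.082/12 per month; n is counted in months.
With n = 48: PMT = 200,000 / ([(1 − (1+r)^−n)/r] × (1+r)) = £4,868.12

£4,868.12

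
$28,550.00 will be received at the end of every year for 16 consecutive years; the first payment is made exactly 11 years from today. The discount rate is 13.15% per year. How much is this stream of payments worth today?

Ordinary annuity of 16 payments, first payment at period 11.
Periodic rate r = 0.1315 per year.
The ordinary-annuity PV formula values the stream one period before the first payment (period 10); discount that back 10 periods:
PV₀ = 28,550 × [1 − (1+r)^−16] / r × (1+r)^−10 = $54,372.29

$54,372.29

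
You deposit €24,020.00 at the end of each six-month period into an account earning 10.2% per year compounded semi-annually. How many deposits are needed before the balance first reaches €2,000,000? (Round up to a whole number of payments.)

Periodic rate r = 0.102/2 per half-year; n is counted in half-years.
Ordinary annuity FV: 2,000,000 = 24,020 × [((1+r)^n − 1)/r].
(1+r)^n = 1 + 2,000,000 × r / 24,020, so n = ln(1 + 2,000,000·r/24,020) / ln(1+r) = 33.32.
Round up to a whole number of payments: n = 34.

34 payments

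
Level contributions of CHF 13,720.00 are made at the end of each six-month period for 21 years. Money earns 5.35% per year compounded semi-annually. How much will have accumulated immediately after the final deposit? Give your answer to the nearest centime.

CHF 1,041,450.63

This is an ordinary annuity: 42 deposits of CHF 13,720.00 at the end of each six-month period.
Periodic rate r = 0.0535/2 per half-year; n is counted in half-years.
FV = PMT × [((1+r)^n − 1)/r] = 13,720 × [(1+r)^42 − 1] / r = CHF 1,041,450.63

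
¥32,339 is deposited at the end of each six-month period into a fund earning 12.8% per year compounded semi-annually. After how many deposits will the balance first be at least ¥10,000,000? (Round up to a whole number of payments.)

49 payments

Periodic rate r = 0.128/2 per half-year; n is counted in half-years.
Ordinary annuity FV: 10,000,000 = 32,339 × [((1+r)^n − 1)/r].
(1+r)^n = 1 + 10,000,000 × r / 32,339, so n = ln(1 + 10,000,000·r/32,339) / ln(1+r) = 48.92.
Round up to a whole number of payments: n = 49.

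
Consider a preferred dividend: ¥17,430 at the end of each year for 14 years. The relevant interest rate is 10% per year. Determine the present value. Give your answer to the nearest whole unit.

This is an ordinary annuity: 14 payments of ¥17,430 at the end of each year.
Periodic rate r = 0.1 per year.
PV = PMT × [(1 − (1+r)^−n)/r] = 17,430 × [1 − (1+r)^−14] / r = ¥128,401

¥128,401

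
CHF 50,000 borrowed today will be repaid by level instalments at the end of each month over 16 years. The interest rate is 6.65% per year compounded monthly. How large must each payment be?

Level ordinary annuity; solve PV = PMT × [(1 − (1+r)^−n)/r] for PMT.
Periodic rate r = 0.0665/12 per month; n is counted in months.
With n = 192: PMT = 50,000 / ([(1 − (1+r)^−n)/r]) = CHF 423.73

CHF 423.73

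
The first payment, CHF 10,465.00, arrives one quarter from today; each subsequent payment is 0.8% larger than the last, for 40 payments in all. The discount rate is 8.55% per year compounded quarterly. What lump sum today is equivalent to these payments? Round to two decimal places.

Periodic rate r = 0.0855/4 per quarter; n is counted in quarters.
Growing ordinary annuity: PV = PMT₁ × [1 − ((1+g)/(1+r))^n] / (r − g) = 10,465 × [1 − ((1+0.008)/(1+r))^40] / (r − 0.008) = CHF 320,625.80.

CHF 320,625.80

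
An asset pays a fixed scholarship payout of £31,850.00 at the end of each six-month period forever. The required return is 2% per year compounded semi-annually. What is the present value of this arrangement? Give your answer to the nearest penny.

£3,185,000.00

Periodic rate r = 0.02/2 per half-year.
Level perpetuity: PV = PMT / r = 31,850 / (0.02/2) = £3,185,000.00.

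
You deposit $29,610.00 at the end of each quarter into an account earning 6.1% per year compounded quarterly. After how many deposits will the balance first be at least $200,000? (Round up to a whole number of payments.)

Periodic rate r = 0.061/4 per quarter; n is counted in quarters.
Ordinary annuity FV: 200,000 = 29,610 × [((1+r)^n − 1)/r].
(1+r)^n = 1 + 200,000 × r / 29,610, so n = ln(1 + 200,000·r/29,610) / ln(1+r) = 6.48.
Round up to a whole number of payments: n = 7.

7 payments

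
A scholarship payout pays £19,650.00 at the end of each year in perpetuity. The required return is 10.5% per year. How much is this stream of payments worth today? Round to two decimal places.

Periodic rate r = 0.105 per year.
Level perpetuity: PV = PMT / r = 19,650 / (0.105) = £187,142.86.

£187,142.86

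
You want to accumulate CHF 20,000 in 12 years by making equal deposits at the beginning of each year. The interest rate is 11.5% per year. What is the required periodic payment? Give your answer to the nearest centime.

Level annuity due; solve FV = PMT × [((1+r)^n − 1)/r] × (1+r) for PMT.
Periodic rate r = 0.115 per year.
With n = 12: PMT = 20,000 / ([((1+r)^n − 1)/r] × (1+r)) = CHF 766.17

CHF 766.17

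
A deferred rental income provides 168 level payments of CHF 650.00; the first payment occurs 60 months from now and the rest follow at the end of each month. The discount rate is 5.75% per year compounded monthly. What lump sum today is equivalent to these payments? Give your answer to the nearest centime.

CHF 56,483.43

Ordinary annuity of 168 payments, first payment at period 60.
Periodic rate r = 0.0575/12 per month; n is counted in months.
The ordinary-annuity PV formula values the stream one period before the first payment (period 59); discount that back 59 periods:
PV₀ = 650 × [1 − (1+r)^−168] / r × (1+r)^−59 = CHF 56,483.43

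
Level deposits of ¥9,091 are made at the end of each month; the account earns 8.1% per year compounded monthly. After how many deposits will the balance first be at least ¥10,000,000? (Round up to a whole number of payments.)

317 payments

Periodic rate r = 0.081/12 per month; n is counted in months.
Ordinary annuity FV: 10,000,000 = 9,091 × [((1+r)^n − 1)/r].
(1+r)^n = 1 + 10,000,000 × r / 9,091, so n = ln(1 + 10,000,000·r/9,091) / ln(1+r) = 316.80.
Round up to a whole number of payments: n = 317.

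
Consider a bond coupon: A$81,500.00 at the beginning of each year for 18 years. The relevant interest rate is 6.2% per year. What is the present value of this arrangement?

This is an annuity due: 18 payments of A$81,500.00 at the beginning of each year.
Periodic rate r = 0.062 per year.
PV = PMT × [(1 − (1+r)^−n)/r] × (1+r) = 81,500 × [1 − (1+r)^−18] / r × (1+r) = A$923,246.97

A$923,246.97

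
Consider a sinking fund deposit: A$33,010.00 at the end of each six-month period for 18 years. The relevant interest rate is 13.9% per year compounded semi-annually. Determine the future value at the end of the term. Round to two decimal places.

A$4,860,462.21

This is an ordinary annuity: 36 deposits of A$33,010.00 at the end of each six-month period.
Periodic rate r = 0.139/2 per half-year; n is counted in half-years.
FV = PMT × [((1+r)^n − 1)/r] = 33,010 × [(1+r)^36 − 1] / r = A$4,860,462.21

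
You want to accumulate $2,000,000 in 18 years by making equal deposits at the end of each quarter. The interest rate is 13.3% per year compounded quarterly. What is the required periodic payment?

Level ordinary annuity; solve FV = PMT × [((1+r)^n − 1)/r] for PMT.
Periodic rate r = 0.133/4 per quarter; n is counted in quarters.
With n = 72: PMT = 2,000,000 / ([((1+r)^n − 1)/r]) = $6,971.55

$6,971.55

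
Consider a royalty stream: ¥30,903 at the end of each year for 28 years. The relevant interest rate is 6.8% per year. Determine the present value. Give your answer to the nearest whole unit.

This is an ordinary annuity: 28 payments of ¥30,903 at the end of each year.
Periodic rate r = 0.068 per year.
PV = PMT × [(1 − (1+r)^−n)/r] = 30,903 × [1 − (1+r)^−28] / r = ¥382,429

¥382,429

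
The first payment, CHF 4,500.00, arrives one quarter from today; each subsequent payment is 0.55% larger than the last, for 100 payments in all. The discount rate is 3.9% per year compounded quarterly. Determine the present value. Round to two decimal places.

CHF 364,367.28

Periodic rate r = 0.039/4 per quarter; n is counted in quarters.
Growing ordinary annuity: PV = PMT₁ × [1 − ((1+g)/(1+r))^n] / (r − g) = 4,500 × [1 − ((1+0.0055)/(1+r))^100] / (r − 0.0055) = CHF 364,367.28.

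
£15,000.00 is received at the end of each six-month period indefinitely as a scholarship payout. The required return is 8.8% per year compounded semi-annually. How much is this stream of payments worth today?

Periodic rate r = 0.088/2 per half-year.
Level perpetuity: PV = PMT / r = 15,000 / (0.088/2) = £340,909.09.

£340,909.09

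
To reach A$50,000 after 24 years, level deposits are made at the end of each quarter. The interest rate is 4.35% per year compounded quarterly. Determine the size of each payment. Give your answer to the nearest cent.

A$298.01

Level ordinary annuity; solve FV = PMT × [((1+r)^n − 1)/r] for PMT.
Periodic rate r = 0.0435/4 per quarter; n is counted in quarters.
With n = 96: PMT = 50,000 / ([((1+r)^n − 1)/r]) = A$298.01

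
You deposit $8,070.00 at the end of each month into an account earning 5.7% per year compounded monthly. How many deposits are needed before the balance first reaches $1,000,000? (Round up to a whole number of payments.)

Periodic rate r = 0.057/12 per month; n is counted in months.
Ordinary annuity FV: 1,000,000 = 8,070 × [((1+r)^n − 1)/r].
(1+r)^n = 1 + 1,000,000 × r / 8,070, so n = ln(1 + 1,000,000·r/8,070) / ln(1+r) = 97.67.
Round up to a whole number of payments: n = 98.

98 payments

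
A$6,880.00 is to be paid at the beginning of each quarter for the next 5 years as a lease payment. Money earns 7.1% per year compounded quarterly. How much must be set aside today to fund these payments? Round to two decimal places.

This is an annuity due: 20 payments of A$6,880.00 at the beginning of each quarter.
Periodic rate r = 0.071/4 per quarter; n is counted in quarters.
PV = PMT × [(1 − (1+r)^−n)/r] × (1+r) = 6,880 × [1 − (1+r)^−20] / r × (1+r) = A$117,020.15

A$117,020.15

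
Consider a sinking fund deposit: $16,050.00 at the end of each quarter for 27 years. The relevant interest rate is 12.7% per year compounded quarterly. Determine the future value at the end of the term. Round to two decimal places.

$14,277,907.06

This is an ordinary annuity: 108 deposits of $16,050.00 at the end of each quarter.
Periodic rate r = 0.127/4 per quarter; n is counted in quarters.
FV = PMT × [((1+r)^n − 1)/r] = 16,050 × [(1+r)^108 − 1] / r = $14,277,907.06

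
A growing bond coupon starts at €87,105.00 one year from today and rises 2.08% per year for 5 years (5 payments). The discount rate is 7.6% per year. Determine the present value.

Periodic rate r = 0.076 per year.
Growing ordinary annuity: PV = PMT₁ × [1 − ((1+g)/(1+r))^n] / (r − g) = 87,105 × [1 − ((1+0.0208)/(1+r))^5] / (r − 0.0208) = €365,309.85.

€365,309.85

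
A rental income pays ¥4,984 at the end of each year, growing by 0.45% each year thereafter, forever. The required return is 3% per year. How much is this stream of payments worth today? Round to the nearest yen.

Periodic rate r = 0.03 per year.
Growing perpetuity (Gordon): PV = PMT₁ / (r − g) = 4,984 / (r − 0.0045) = ¥195,451.

¥195,451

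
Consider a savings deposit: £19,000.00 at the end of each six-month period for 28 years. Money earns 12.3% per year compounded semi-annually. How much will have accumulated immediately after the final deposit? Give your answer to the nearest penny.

£8,428,782.50

This is an ordinary annuity: 56 deposits of £19,000.00 at the end of each six-month period.
Periodic rate r = 0.123/2 per half-year; n is counted in half-years.
FV = PMT × [((1+r)^n − 1)/r] = 19,000 × [(1+r)^56 − 1] / r = £8,428,782.50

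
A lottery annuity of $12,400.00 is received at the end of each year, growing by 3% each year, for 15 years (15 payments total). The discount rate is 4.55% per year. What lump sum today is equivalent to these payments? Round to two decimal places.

Periodic rate r = 0.0455 per year.
Growing ordinary annuity: PV = PMT₁ × [1 − ((1+g)/(1+r))^n] / (r − g) = 12,400 × [1 − ((1+0.03)/(1+r))^15] / (r − 0.03) = $160,577.67.

$160,577.67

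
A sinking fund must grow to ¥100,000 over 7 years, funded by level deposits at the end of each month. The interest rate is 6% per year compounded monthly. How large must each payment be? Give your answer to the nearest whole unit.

¥961

Level ordinary annuity; solve FV = PMT × [((1+r)^n − 1)/r] for PMT.
Periodic rate r = 0.06/12 per month; n is counted in months.
With n = 84: PMT = 100,000 / ([((1+r)^n − 1)/r]) = ¥961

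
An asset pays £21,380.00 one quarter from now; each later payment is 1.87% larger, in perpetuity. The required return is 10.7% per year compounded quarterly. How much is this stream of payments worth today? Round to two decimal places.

Periodic rate r = 0.107/4 per quarter.
Growing perpetuity (Gordon): PV = PMT₁ / (r − g) = 21,380 / (r − 0.0187) = £2,655,900.62.

£2,655,900.62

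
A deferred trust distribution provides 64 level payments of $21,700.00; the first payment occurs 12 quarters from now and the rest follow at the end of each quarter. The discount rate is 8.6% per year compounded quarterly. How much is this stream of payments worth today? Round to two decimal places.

$594,016.45

Ordinary annuity of 64 payments, first payment at period 12.
Periodic rate r = 0.086/4 per quarter; n is counted in quarters.
The ordinary-annuity PV formula values the stream one period before the first payment (period 11); discount that back 11 periods:
PV₀ = 21,700 × [1 − (1+r)^−64] / r × (1+r)^−11 = $594,016.45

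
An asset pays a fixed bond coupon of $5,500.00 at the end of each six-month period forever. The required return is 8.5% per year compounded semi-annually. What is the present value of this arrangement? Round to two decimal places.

$129,411.76

Periodic rate r = 0.085/2 per half-year.
Level perpetuity: PV = PMT / r = 5,500 / (0.085/2) = $129,411.76.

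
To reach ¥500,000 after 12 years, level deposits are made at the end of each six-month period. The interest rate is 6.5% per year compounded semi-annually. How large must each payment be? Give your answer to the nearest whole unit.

¥14,074

Level ordinary annuity; solve FV = PMT × [((1+r)^n − 1)/r] for PMT.
Periodic rate r = 0.065/2 per half-year; n is counted in half-years.
With n = 24: PMT = 500,000 / ([((1+r)^n − 1)/r]) = ¥14,074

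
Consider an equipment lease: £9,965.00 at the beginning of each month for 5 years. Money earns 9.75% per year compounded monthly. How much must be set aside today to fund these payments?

This is an annuity due: 60 payments of £9,965.00 at the beginning of each month.
Periodic rate r = 0.0975/12 per month; n is counted in months.
PV = PMT × [(1 − (1+r)^−n)/r] × (1+r) = 9,965 × [1 − (1+r)^−60] / r × (1+r) = £475,565.70

£475,565.70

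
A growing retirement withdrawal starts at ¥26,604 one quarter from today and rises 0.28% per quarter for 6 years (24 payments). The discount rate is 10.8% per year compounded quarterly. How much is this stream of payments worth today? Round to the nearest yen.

¥479,063

Periodic rate r = 0.108/4 per quarter; n is counted in quarters.
Growing ordinary annuity: PV = PMT₁ × [1 − ((1+g)/(1+r))^n] / (r − g) = 26,604 × [1 − ((1+0.0028)/(1+r))^24] / (r − 0.0028) = ¥479,063.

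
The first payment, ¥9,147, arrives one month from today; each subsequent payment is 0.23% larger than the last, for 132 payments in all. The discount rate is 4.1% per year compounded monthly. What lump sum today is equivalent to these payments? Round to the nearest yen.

Periodic rate r = 0.041/12 per month; n is counted in months.
Growing ordinary annuity: PV = PMT₁ × [1 − ((1+g)/(1+r))^n] / (r − g) = 9,147 × [1 − ((1+0.0023)/(1+r))^132] / (r − 0.0023) = ¥1,119,664.

¥1,119,664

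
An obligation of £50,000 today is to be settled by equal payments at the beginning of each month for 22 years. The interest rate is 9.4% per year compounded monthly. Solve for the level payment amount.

Level annuity due; solve PV = PMT × [(1 − (1+r)^−n)/r] × (1+r) for PMT.
Periodic rate r = 0.094/12 per month; n is counted in months.
With n = 264: PMT = 50,000 / ([(1 − (1+r)^−n)/r] × (1+r)) = £445.39

£445.39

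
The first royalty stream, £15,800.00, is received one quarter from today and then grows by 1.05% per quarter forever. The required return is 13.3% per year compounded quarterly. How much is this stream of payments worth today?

£694,505.49

Periodic rate r = 0.133/4 per quarter.
Growing perpetuity (Gordon): PV = PMT₁ / (r − g) = 15,800 / (r − 0.0105) = £694,505.49.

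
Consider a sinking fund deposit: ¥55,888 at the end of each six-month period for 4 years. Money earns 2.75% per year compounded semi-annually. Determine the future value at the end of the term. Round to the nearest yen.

¥469,223

This is an ordinary annuity: 8 deposits of ¥55,888 at the end of each six-month period.
Periodic rate r = 0.0275/2 per half-year; n is counted in half-years.
FV = PMT × [((1+r)^n − 1)/r] = 55,888 × [(1+r)^8 − 1] / r = ¥469,223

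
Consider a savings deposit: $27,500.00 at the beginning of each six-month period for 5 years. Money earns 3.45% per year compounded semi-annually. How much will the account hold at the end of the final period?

$302,488.54

This is an annuity due: 10 deposits of $27,500.00 at the beginning of each six-month period.
Periodic rate r = 0.0345/2 per half-year; n is counted in half-years.
FV = PMT × [((1+r)^n − 1)/r] × (1+r) = 27,500 × [(1+r)^10 − 1] / r × (1+r) = $302,488.54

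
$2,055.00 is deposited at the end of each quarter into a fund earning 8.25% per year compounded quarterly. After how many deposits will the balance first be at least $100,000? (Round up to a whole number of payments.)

35 payments

Periodic rate r = 0.0825/4 per quarter; n is counted in quarters.
Ordinary annuity FV: 100,000 = 2,055 × [((1+r)^n − 1)/r].
(1+r)^n = 1 + 100,000 × r / 2,055, so n = ln(1 + 100,000·r/2,055) / ln(1+r) = 34.04.
Round up to a whole number of payments: n = 35.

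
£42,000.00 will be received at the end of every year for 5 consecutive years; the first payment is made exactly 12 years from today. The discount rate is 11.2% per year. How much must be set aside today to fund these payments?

£48,043.53

Ordinary annuity of 5 payments, first payment at period 12.
Periodic rate r = 0.112 per year.
The ordinary-annuity PV formula values the stream one period before the first payment (period 11); discount that back 11 periods:
PV₀ = 42,000 × [1 − (1+r)^−5] / r × (1+r)^−11 = £48,043.53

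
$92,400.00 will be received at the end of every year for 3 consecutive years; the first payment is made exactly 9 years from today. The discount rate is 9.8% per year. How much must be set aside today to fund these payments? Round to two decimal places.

$109,152.63

Ordinary annuity of 3 payments, first payment at period 9.
Periodic rate r = 0.098 per year.
The ordinary-annuity PV formula values the stream one period before the first payment (period 8); discount that back 8 periods:
PV₀ = 92,400 × [1 − (1+r)^−3] / r × (1+r)^−8 = $109,152.63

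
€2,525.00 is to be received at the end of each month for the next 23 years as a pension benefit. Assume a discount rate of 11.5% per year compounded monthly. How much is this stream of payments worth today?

€244,532.80

This is an ordinary annuity: 276 payments of €2,525.00 at the end of each month.
Periodic rate r = 0.115/12 per month; n is counted in months.
PV = PMT × [(1 − (1+r)^−n)/r] = 2,525 × [1 − (1+r)^−276] / r = €244,532.80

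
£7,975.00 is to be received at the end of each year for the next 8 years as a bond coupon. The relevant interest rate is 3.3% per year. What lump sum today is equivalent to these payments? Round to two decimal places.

£55,280.28

This is an ordinary annuity: 8 payments of £7,975.00 at the end of each year.
Periodic rate r = 0.033 per year.
PV = PMT × [(1 − (1+r)^−n)/r] = 7,975 × [1 − (1+r)^−8] / r = £55,280.28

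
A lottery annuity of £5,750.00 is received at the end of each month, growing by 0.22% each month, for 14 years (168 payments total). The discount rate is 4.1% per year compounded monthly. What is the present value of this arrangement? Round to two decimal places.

£871,465.46

Periodic rate r = 0.041/12 per month; n is counted in months.
Growing ordinary annuity: PV = PMT₁ × [1 − ((1+g)/(1+r))^n] / (r − g) = 5,750 × [1 − ((1+0.0022)/(1+r))^168] / (r − 0.0022) = £871,465.46.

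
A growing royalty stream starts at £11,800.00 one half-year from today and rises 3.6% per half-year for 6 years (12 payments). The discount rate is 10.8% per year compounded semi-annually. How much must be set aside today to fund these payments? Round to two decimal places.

Periodic rate r = 0.108/2 per half-year; n is counted in half-years.
Growing ordinary annuity: PV = PMT₁ × [1 − ((1+g)/(1+r))^n] / (r − g) = 11,800 × [1 − ((1+0.036)/(1+r))^12] / (r − 0.036) = £122,418.05.

£122,418.05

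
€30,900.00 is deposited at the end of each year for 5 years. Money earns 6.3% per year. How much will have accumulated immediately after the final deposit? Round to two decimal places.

€175,232.54

This is an ordinary annuity: 5 deposits of €30,900.00 at the end of each year.
Periodic rate r = 0.063 per year.
FV = PMT × [((1+r)^n − 1)/r] = 30,900 × [(1+r)^5 − 1] / r = €175,232.54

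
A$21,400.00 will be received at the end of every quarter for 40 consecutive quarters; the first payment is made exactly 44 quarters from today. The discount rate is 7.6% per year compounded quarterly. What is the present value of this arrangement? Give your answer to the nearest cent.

Ordinary annuity of 40 payments, first payment at period 44.
Periodic rate r = 0.076/4 per quarter; n is counted in quarters.
The ordinary-annuity PV formula values the stream one period before the first payment (period 43); discount that back 43 periods:
PV₀ = 21,400 × [1 − (1+r)^−40] / r × (1+r)^−43 = A$265,225.63

A$265,225.63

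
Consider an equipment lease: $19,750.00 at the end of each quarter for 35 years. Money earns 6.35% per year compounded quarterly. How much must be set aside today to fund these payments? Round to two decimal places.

$1,106,938.37

This is an ordinary annuity: 140 payments of $19,750.00 at the end of each quarter.
Periodic rate r = 0.0635/4 per quarter; n is counted in quarters.
PV = PMT × [(1 − (1+r)^−n)/r] = 19,750 × [1 − (1+r)^−140] / r = $1,106,938.37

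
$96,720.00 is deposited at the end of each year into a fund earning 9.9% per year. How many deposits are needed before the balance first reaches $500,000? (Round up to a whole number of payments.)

5 payments

Periodic rate r = 0.099 per year.
Ordinary annuity FV: 500,000 = 96,720 × [((1+r)^n − 1)/r].
(1+r)^n = 1 + 500,000 × r / 96,720, so n = ln(1 + 500,000·r/96,720) / ln(1+r) = 4.38.
Round up to a whole number of payments: n = 5.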